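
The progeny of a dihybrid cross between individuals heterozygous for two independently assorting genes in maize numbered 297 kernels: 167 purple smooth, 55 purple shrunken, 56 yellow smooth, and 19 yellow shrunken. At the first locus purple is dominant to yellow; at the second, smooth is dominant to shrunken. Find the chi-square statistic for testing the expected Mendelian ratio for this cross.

A dihybrid F₂ with independent assortment and complete dominance at both loci gives a 9:3:3:1 phenotypic ratio.
The 9:3:3:1 ratio has 16 parts, so with N = 297 the expected counts are:
  purple smooth: 297 × 9/16 = 167.0625
  purple shrunken: 297 × 3/16 = 55.6875
  yellow smooth: 297 × 3/16 = 55.6875
  yellow shrunken: 297 × 1/16 = 18.5625
χ² = Σ (O − E)² / E
  purple smooth: (167 − 167.0625)² / 167.0625 = 0.0000
  purple shrunken: (55 − 55.6875)² / 55.6875 = 0.0085
  yellow smooth: (56 − 55.6875)² / 55.6875 = 0.0018
  yellow shrunken: (19 − 18.5625)² / 18.5625 = 0.0103
χ² = 0.0000 + 0.0085 + 0.0018 + 0.0103 = 0.0206 ≈ 0.021

0.021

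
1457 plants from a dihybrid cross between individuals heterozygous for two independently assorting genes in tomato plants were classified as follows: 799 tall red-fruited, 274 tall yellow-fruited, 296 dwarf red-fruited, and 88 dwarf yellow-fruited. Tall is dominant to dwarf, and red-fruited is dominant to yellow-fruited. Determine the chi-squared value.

A dihybrid F₂ with independent assortment and complete dominance at both loci gives a 9:3:3:1 phenotypic ratio.
Total ratio parts = 16. Expected numbers out of 1457:
  tall red-fruited: 1457 × 9/16 = 819.5625
  tall yellow-fruited: 1457 × 3/16 = 273.1875
  dwarf red-fruited: 1457 × 3/16 = 273.1875
  dwarf yellow-fruited: 1457 × 1/16 = 91.0625
χ² = Σ (O − E)² / E
  tall red-fruited: (799 − 819.5625)² / 819.5625 = 0.5159
  tall yellow-fruited: (274 − 273.1875)² / 273.1875 = 0.0024
  dwarf red-fruited: (296 − 273.1875)² / 273.1875 = 1.9050
  dwarf yellow-fruited: (88 − 91.0625)² / 91.0625 = 0.1030
χ² = 0.5159 + 0.0024 + 1.9050 + 0.1030 = 2.5263 ≈ 2.526

2.526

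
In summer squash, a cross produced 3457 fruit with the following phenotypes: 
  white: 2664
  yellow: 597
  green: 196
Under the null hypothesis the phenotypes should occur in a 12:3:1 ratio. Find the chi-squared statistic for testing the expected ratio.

7.863

Expected counts for N = 3457 under a 12:3:1 ratio (total parts = 16):
  white: 3457 × 12/16 = 2592.75
  yellow: 3457 × 3/16 = 648.1875
  green: 3457 × 1/16 = 216.0625
χ² = Σ (O − E)² / E
  white: (2664 − 2592.75)² / 2592.75 = 1.9580
  yellow: (597 − 648.1875)² / 648.1875 = 4.0423
  green: (196 − 216.0625)² / 216.0625 = 1.8629
χ² = 1.9580 + 4.0423 + 1.8629 = 7.8632 ≈ 7.863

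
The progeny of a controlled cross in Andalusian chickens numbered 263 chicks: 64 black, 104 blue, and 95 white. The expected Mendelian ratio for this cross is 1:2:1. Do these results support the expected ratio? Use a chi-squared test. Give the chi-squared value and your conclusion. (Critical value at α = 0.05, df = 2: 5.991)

The 1:2:1 ratio has 4 parts, so with N = 263 the expected counts are:
  black: 263 × 1/4 = 65.75
  blue: 263 × 2/4 = 131.5
  white: 263 × 1/4 = 65.75
χ² = Σ (O − E)² / E
  black: (64 − 65.75)² / 65.75 = 0.0466
  blue: (104 − 131.5)² / 131.5 = 5.7510
  white: (95 − 65.75)² / 65.75 = 13.0124
χ² = 0.0466 + 5.7510 + 13.0124 = 18.810
Degrees of freedom = 3 − 1 = 2; critical value at α = 0.05 is 5.991.
Since 18.810 > 5.991, we reject the null hypothesis — the data do not fit the 1:2:1 ratio.

18.810; not consistent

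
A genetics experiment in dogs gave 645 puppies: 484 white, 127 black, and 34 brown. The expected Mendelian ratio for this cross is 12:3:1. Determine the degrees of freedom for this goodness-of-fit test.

A goodness-of-fit test with 3 phenotype classes has df = 3 − 1 = 2.

2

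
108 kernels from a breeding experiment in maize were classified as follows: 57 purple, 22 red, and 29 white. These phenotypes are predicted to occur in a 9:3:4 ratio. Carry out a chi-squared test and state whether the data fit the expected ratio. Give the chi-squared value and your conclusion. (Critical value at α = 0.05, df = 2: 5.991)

Expected counts for N = 108 under a 9:3:4 ratio (total parts = 16):
  purple: 108 × 9/16 = 60.75
  red: 108 × 3/16 = 20.25
  white: 108 × 4/16 = 27
χ² = Σ (O − E)² / E
  purple: (57 − 60.75)² / 60.75 = 0.2315
  red: (22 − 20.25)² / 20.25 = 0.1512
  white: (29 − 27)² / 27 = 0.1481
χ² = 0.2315 + 0.1512 + 0.1481 = 0.5308 ≈ 0.531
Degrees of freedom = 3 − 1 = 2; critical value at α = 0.05 is 5.991.
Since 0.531 < 5.991, we fail to reject the null hypothesis — the data are consistent with the 9:3:4 ratio.

0.531; consistent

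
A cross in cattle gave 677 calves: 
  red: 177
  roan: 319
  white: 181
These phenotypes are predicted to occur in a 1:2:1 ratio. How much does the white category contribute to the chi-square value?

Total ratio parts = 4. Expected numbers out of 677:
  red: 677 × 1/4 = 169.25
  roan: 677 × 2/4 = 338.5
  white: 677 × 1/4 = 169.25
Contribution of white: (181 − 169.25)² / 169.25 = 0.8157

0.816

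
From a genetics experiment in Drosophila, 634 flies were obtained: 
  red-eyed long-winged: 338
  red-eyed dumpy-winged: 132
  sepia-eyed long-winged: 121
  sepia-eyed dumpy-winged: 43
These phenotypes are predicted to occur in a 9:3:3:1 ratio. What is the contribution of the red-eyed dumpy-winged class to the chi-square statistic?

Total ratio parts = 16. Expected numbers out of 634:
  red-eyed long-winged: 634 × 9/16 = 356.625
  red-eyed dumpy-winged: 634 × 3/16 = 118.875
  sepia-eyed long-winged: 634 × 3/16 = 118.875
  sepia-eyed dumpy-winged: 634 × 1/16 = 39.625
Contribution of red-eyed dumpy-winged: (132 − 118.875)² / 118.875 = 1.4491

1.449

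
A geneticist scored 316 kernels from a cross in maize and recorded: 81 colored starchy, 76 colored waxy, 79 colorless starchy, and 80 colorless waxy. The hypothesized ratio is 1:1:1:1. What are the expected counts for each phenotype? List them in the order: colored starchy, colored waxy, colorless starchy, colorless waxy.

Under the 1:1:1:1 hypothesis (Σ ratio = 4, N = 316):
  colored starchy: 316 × 1/4 = 79
  colored waxy: 316 × 1/4 = 79
  colorless starchy: 316 × 1/4 = 79
  colorless waxy: 316 × 1/4 = 79

79, 79, 79, 79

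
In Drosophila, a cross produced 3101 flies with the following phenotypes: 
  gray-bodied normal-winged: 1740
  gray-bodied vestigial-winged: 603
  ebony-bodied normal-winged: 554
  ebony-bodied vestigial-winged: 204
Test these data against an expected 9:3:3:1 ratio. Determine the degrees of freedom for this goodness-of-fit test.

A goodness-of-fit test with 4 phenotype classes has df = 4 − 1 = 3.

3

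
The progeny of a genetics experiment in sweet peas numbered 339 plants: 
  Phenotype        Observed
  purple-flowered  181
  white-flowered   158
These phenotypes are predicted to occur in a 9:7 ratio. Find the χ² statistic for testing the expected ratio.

1.125

Under the 9:7 hypothesis (Σ ratio = 16, N = 339):
  purple-flowered: 339 × 9/16 = 190.6875
  white-flowered: 339 × 7/16 = 148.3125
χ² = Σ (O − E)² / E
  purple-flowered: (181 − 190.6875)² / 190.6875 = 0.4922
  white-flowered: (158 − 148.3125)² / 148.3125 = 0.6328
χ² = 0.4922 + 0.6328 = 1.125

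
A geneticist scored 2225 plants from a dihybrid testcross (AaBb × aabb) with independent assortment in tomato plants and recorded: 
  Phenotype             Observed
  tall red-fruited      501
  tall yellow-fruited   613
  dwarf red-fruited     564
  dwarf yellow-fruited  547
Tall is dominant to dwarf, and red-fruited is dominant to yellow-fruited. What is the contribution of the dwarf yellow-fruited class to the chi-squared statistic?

A dihybrid testcross with independent assortment gives a 1:1:1:1 ratio.
Total ratio parts = 4. Expected numbers out of 2225:
  tall red-fruited: 2225 × 1/4 = 556.25
  tall yellow-fruited: 2225 × 1/4 = 556.25
  dwarf red-fruited: 2225 × 1/4 = 556.25
  dwarf yellow-fruited: 2225 × 1/4 = 556.25
Contribution of dwarf yellow-fruited: (547 − 556.25)² / 556.25 = 0.1538

0.154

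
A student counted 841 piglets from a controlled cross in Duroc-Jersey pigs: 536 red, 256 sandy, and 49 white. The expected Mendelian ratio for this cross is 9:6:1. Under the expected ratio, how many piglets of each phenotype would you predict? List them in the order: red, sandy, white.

473.0625, 315.375, 52.5625

Total ratio parts = 16. Expected numbers out of 841:
  red: 841 × 9/16 = 473.0625
  sandy: 841 × 6/16 = 315.375
  white: 841 × 1/16 = 52.5625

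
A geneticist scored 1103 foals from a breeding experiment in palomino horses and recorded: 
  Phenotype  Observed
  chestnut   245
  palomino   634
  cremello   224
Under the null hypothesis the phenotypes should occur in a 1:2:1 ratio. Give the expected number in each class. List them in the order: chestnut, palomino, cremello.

The 1:2:1 ratio has 4 parts, so with N = 1103 the expected counts are:
  chestnut: 1103 × 1/4 = 275.75
  palomino: 1103 × 2/4 = 551.5
  cremello: 1103 × 1/4 = 275.75

275.75, 551.5, 275.75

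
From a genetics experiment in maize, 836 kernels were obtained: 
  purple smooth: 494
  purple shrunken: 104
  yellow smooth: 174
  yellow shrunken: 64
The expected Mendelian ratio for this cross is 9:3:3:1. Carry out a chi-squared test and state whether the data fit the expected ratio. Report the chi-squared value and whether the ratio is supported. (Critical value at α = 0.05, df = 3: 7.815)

Under the 9:3:3:1 hypothesis (Σ ratio = 16, N = 836):
  purple smooth: 836 × 9/16 = 470.25
  purple shrunken: 836 × 3/16 = 156.75
  yellow smooth: 836 × 3/16 = 156.75
  yellow shrunken: 836 × 1/16 = 52.25
χ² = Σ (O − E)² / E
  purple smooth: (494 − 470.25)² / 470.25 = 1.1995
  purple shrunken: (104 − 156.75)² / 156.75 = 17.7516
  yellow smooth: (174 − 156.75)² / 156.75 = 1.8983
  yellow shrunken: (64 − 52.25)² / 52.25 = 2.6423
χ² = 1.1995 + 17.7516 + 1.8983 + 2.6423 = 23.4917 ≈ 23.492
Degrees of freedom = 4 − 1 = 3; critical value at α = 0.05 is 7.815.
Since 23.492 > 7.815, we reject the null hypothesis — the data do not fit the 9:3:3:1 ratio.

23.492; not consistent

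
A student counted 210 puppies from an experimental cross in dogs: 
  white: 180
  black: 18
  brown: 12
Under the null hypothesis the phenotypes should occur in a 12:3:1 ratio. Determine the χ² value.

14.914

Total ratio parts = 16. Expected numbers out of 210:
  white: 210 × 12/16 = 157.5
  black: 210 × 3/16 = 39.375
  brown: 210 × 1/16 = 13.125
χ² = Σ (O − E)² / E
  white: (180 − 157.5)² / 157.5 = 3.2143
  black: (18 − 39.375)² / 39.375 = 11.6036
  brown: (12 − 13.125)² / 13.125 = 0.0964
χ² = 3.2143 + 11.6036 + 0.0964 = 14.9143 ≈ 14.914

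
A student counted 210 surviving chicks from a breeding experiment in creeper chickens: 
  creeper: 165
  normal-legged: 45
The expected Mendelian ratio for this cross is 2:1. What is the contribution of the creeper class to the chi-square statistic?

Total ratio parts = 3. Expected numbers out of 210:
  creeper: 210 × 2/3 = 140
  normal-legged: 210 × 1/3 = 70
Contribution of creeper: (165 − 140)² / 140 = 4.4643

4.464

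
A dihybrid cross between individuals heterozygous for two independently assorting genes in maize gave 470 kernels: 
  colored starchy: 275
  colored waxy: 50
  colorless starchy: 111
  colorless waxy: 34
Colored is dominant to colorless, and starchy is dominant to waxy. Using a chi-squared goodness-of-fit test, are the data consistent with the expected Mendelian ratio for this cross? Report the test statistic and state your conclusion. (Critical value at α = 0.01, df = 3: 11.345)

A dihybrid F₂ with independent assortment and complete dominance at both loci gives a 9:3:3:1 phenotypic ratio.
Expected counts for N = 470 under a 9:3:3:1 ratio (total parts = 16):
  colored starchy: 470 × 9/16 = 264.375
  colored waxy: 470 × 3/16 = 88.125
  colorless starchy: 470 × 3/16 = 88.125
  colorless waxy: 470 × 1/16 = 29.375
χ² = Σ (O − E)² / E
  colored starchy: (275 − 264.375)² / 264.375 = 0.4270
  colored waxy: (50 − 88.125)² / 88.125 = 16.4938
  colorless starchy: (111 − 88.125)² / 88.125 = 5.9378
  colorless waxy: (34 − 29.375)² / 29.375 = 0.7282
χ² = 0.4270 + 16.4938 + 5.9378 + 0.7282 = 23.5868 ≈ 23.587
Degrees of freedom = 4 − 1 = 3; critical value at α = 0.01 is 11.345.
Since 23.587 > 11.345, we reject the null hypothesis — the data do not fit the 9:3:3:1 ratio.

23.587; not consistent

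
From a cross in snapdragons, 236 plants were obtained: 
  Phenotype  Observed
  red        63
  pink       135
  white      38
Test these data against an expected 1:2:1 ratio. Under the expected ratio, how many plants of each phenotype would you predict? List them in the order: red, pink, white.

59, 118, 59

The 1:2:1 ratio has 4 parts, so with N = 236 the expected counts are:
  red: 236 × 1/4 = 59
  pink: 236 × 2/4 = 118
  white: 236 × 1/4 = 59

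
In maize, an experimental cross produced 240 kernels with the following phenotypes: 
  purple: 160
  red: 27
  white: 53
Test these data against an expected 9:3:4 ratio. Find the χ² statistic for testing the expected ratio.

12.646

Expected counts for N = 240 under a 9:3:4 ratio (total parts = 16):
  purple: 240 × 9/16 = 135
  red: 240 × 3/16 = 45
  white: 240 × 4/16 = 60
χ² = Σ (O − E)² / E
  purple: (160 − 135)² / 135 = 4.6296
  red: (27 − 45)² / 45 = 7.2000
  white: (53 − 60)² / 60 = 0.8167
χ² = 4.6296 + 7.2000 + 0.8167 = 12.6463 ≈ 12.646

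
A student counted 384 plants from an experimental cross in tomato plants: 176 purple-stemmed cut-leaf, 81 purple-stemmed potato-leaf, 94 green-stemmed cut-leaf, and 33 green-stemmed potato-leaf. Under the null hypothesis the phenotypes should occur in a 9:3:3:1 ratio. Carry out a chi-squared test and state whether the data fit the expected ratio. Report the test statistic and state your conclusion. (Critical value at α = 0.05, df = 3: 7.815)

The 9:3:3:1 ratio has 16 parts, so with N = 384 the expected counts are:
  purple-stemmed cut-leaf: 384 × 9/16 = 216
  purple-stemmed potato-leaf: 384 × 3/16 = 72
  green-stemmed cut-leaf: 384 × 3/16 = 72
  green-stemmed potato-leaf: 384 × 1/16 = 24
χ² = Σ (O − E)² / E
  purple-stemmed cut-leaf: (176 − 216)² / 216 = 7.4074
  purple-stemmed potato-leaf: (81 − 72)² / 72 = 1.1250
  green-stemmed cut-leaf: (94 − 72)² / 72 = 6.7222
  green-stemmed potato-leaf: (33 − 24)² / 24 = 3.3750
χ² = 7.4074 + 1.1250 + 6.7222 + 3.3750 = 18.6296 ≈ 18.630
Degrees of freedom = 4 − 1 = 3; critical value at α = 0.05 is 7.815.
Since 18.630 > 7.815, we reject the null hypothesis — the data do not fit the 9:3:3:1 ratio.

18.630; not consistent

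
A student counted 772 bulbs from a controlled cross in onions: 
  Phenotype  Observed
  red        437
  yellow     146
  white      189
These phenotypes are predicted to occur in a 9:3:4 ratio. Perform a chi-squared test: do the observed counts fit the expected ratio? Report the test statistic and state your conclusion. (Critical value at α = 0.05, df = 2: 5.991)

Expected counts for N = 772 under a 9:3:4 ratio (total parts = 16):
  red: 772 × 9/16 = 434.25
  yellow: 772 × 3/16 = 144.75
  white: 772 × 4/16 = 193
χ² = Σ (O − E)² / E
  red: (437 − 434.25)² / 434.25 = 0.0174
  yellow: (146 − 144.75)² / 144.75 = 0.0108
  white: (189 − 193)² / 193 = 0.0829
χ² = 0.0174 + 0.0108 + 0.0829 = 0.1111 ≈ 0.111
Degrees of freedom = 3 − 1 = 2; critical value at α = 0.05 is 5.991.
Since 0.111 < 5.991, we fail to reject the null hypothesis — the data are consistent with the 9:3:4 ratio.

0.111; consistent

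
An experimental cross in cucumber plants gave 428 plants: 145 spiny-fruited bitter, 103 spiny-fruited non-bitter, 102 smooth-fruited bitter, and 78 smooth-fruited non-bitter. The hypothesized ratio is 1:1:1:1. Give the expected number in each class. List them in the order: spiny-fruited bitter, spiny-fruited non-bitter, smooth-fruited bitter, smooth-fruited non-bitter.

107, 107, 107, 107

Total ratio parts = 4. Expected numbers out of 428:
  spiny-fruited bitter: 428 × 1/4 = 107
  spiny-fruited non-bitter: 428 × 1/4 = 107
  smooth-fruited bitter: 428 × 1/4 = 107
  smooth-fruited non-bitter: 428 × 1/4 = 107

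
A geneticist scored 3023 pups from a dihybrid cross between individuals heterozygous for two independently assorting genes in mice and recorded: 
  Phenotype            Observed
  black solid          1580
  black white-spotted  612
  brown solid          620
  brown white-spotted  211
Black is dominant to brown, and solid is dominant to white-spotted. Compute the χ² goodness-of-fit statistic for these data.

19.700

A dihybrid F₂ with independent assortment and complete dominance at both loci gives a 9:3:3:1 phenotypic ratio.
Total ratio parts = 16. Expected numbers out of 3023:
  black solid: 3023 × 9/16 = 1700.4375
  black white-spotted: 3023 × 3/16 = 566.8125
  brown solid: 3023 × 3/16 = 566.8125
  brown white-spotted: 3023 × 1/16 = 188.9375
χ² = Σ (O − E)² / E
  black solid: (1580 − 1700.4375)² / 1700.4375 = 8.5303
  black white-spotted: (612 − 566.8125)² / 566.8125 = 3.6024
  brown solid: (620 − 566.8125)² / 566.8125 = 4.9909
  brown white-spotted: (211 − 188.9375)² / 188.9375 = 2.5763
χ² = 8.5303 + 3.6024 + 4.9909 + 2.5763 = 19.6999 ≈ 19.700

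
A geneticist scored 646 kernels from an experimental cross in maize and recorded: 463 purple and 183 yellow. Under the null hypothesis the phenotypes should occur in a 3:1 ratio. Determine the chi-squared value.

Total ratio parts = 4. Expected numbers out of 646:
  purple: 646 × 3/4 = 484.5
  yellow: 646 × 1/4 = 161.5
χ² = Σ (O − E)² / E
  purple: (463 − 484.5)² / 484.5 = 0.9541
  yellow: (183 − 161.5)² / 161.5 = 2.8622
χ² = 0.9541 + 2.8622 = 3.8163 ≈ 3.816

3.816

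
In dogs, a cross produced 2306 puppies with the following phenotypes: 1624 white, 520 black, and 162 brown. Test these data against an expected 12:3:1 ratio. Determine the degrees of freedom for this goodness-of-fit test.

A goodness-of-fit test with 3 phenotype classes has df = 3 − 1 = 2.

2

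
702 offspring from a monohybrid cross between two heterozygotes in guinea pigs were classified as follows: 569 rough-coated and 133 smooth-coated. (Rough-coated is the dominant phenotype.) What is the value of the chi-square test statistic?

For a monohybrid cross between heterozygotes with complete dominance, the expected phenotypic ratio is 3:1.
Total ratio parts = 4. Expected numbers out of 702:
  rough-coated: 702 × 3/4 = 526.5
  smooth-coated: 702 × 1/4 = 175.5
χ² = Σ (O − E)² / E
  rough-coated: (569 − 526.5)² / 526.5 = 3.4307
  smooth-coated: (133 − 175.5)² / 175.5 = 10.2920
χ² = 3.4307 + 10.2920 = 13.7227 ≈ 13.723

13.723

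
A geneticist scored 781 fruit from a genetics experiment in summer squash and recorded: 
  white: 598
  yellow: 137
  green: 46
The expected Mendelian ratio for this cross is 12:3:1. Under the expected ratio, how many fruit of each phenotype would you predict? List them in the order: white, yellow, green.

Under the 12:3:1 hypothesis (Σ ratio = 16, N = 781):
  white: 781 × 12/16 = 585.75
  yellow: 781 × 3/16 = 146.4375
  green: 781 × 1/16 = 48.8125

585.75, 146.4375, 48.8125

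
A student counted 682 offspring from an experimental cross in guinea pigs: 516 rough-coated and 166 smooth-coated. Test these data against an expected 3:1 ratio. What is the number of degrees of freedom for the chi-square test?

1

A goodness-of-fit test with 2 phenotype classes has df = 2 − 1 = 1.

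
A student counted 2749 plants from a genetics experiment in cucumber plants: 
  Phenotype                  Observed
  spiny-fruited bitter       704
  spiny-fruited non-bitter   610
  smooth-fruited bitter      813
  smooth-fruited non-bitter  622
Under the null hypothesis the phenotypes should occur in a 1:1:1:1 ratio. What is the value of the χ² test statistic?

Total ratio parts = 4. Expected numbers out of 2749:
  spiny-fruited bitter: 2749 × 1/4 = 687.25
  spiny-fruited non-bitter: 2749 × 1/4 = 687.25
  smooth-fruited bitter: 2749 × 1/4 = 687.25
  smooth-fruited non-bitter: 2749 × 1/4 = 687.25
χ² = Σ (O − E)² / E
  spiny-fruited bitter: (704 − 687.25)² / 687.25 = 0.4082
  spiny-fruited non-bitter: (610 − 687.25)² / 687.25 = 8.6832
  smooth-fruited bitter: (813 − 687.25)² / 687.25 = 23.0092
  smooth-fruited non-bitter: (622 − 687.25)² / 687.25 = 6.1951
χ² = 0.4082 + 8.6832 + 23.0092 + 6.1951 = 38.2957 ≈ 38.296

38.296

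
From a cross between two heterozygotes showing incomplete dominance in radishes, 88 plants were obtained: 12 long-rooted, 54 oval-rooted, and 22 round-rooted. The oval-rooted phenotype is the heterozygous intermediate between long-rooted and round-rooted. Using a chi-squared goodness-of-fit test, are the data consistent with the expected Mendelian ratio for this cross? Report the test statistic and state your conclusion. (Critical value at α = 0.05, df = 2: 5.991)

6.818; not consistent

With incomplete dominance, a heterozygote × heterozygote cross gives a 1:2:1 phenotypic ratio.
The 1:2:1 ratio has 4 parts, so with N = 88 the expected counts are:
  long-rooted: 88 × 1/4 = 22
  oval-rooted: 88 × 2/4 = 44
  round-rooted: 88 × 1/4 = 22
χ² = Σ (O − E)² / E
  long-rooted: (12 − 22)² / 22 = 4.5455
  oval-rooted: (54 − 44)² / 44 = 2.2727
  round-rooted: (22 − 22)² / 22 = 0.0000
χ² = 4.5455 + 2.2727 + 0.0000 = 6.8182 ≈ 6.818
Degrees of freedom = 3 − 1 = 2; critical value at α = 0.05 is 5.991.
Since 6.818 > 5.991, we reject the null hypothesis — the data do not fit the 1:2:1 ratio.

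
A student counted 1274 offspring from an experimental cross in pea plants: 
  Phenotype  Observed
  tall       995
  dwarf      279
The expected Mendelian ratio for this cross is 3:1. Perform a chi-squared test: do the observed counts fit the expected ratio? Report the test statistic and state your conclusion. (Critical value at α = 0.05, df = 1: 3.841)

6.532; not consistent

The 3:1 ratio has 4 parts, so with N = 1274 the expected counts are:
  tall: 1274 × 3/4 = 955.5
  dwarf: 1274 × 1/4 = 318.5
χ² = Σ (O − E)² / E
  tall: (995 − 955.5)² / 955.5 = 1.6329
  dwarf: (279 − 318.5)² / 318.5 = 4.8987
χ² = 1.6329 + 4.8987 = 6.5316 ≈ 6.532
Degrees of freedom = 2 − 1 = 1; critical value at α = 0.05 is 3.841.
Since 6.532 > 3.841, we reject the null hypothesis — the data do not fit the 3:1 ratio.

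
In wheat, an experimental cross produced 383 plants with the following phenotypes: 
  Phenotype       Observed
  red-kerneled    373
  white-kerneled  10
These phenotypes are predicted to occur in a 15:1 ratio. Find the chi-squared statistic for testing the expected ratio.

8.656

Expected counts for N = 383 under a 15:1 ratio (total parts = 16):
  red-kerneled: 383 × 15/16 = 359.0625
  white-kerneled: 383 × 1/16 = 23.9375
χ² = Σ (O − E)² / E
  red-kerneled: (373 − 359.0625)² / 359.0625 = 0.5410
  white-kerneled: (10 − 23.9375)² / 23.9375 = 8.1150
χ² = 0.5410 + 8.1150 = 8.656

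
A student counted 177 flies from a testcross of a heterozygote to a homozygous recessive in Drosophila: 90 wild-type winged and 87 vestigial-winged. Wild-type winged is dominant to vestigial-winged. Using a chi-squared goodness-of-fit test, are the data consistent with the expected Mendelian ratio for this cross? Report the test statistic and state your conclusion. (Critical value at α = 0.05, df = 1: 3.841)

A testcross of a heterozygote (Aa × aa) gives a 1:1 phenotypic ratio.
Expected counts for N = 177 under a 1:1 ratio (total parts = 2):
  wild-type winged: 177 × 1/2 = 88.5
  vestigial-winged: 177 × 1/2 = 88.5
χ² = Σ (O − E)² / E
  wild-type winged: (90 − 88.5)² / 88.5 = 0.0254
  vestigial-winged: (87 − 88.5)² / 88.5 = 0.0254
χ² = 0.0254 + 0.0254 = 0.0508 ≈ 0.051
Degrees of freedom = 2 − 1 = 1; critical value at α = 0.05 is 3.841.
Since 0.051 < 3.841, we fail to reject the null hypothesis — the data are consistent with the 1:1 ratio.

0.051; consistent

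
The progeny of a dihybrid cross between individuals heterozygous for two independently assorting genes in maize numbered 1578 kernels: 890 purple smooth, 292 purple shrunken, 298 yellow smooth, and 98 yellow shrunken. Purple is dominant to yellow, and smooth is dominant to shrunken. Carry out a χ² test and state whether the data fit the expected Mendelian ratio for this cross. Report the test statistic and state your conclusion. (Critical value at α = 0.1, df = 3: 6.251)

0.076; consistent

A dihybrid F₂ with independent assortment and complete dominance at both loci gives a 9:3:3:1 phenotypic ratio.
Total ratio parts = 16. Expected numbers out of 1578:
  purple smooth: 1578 × 9/16 = 887.625
  purple shrunken: 1578 × 3/16 = 295.875
  yellow smooth: 1578 × 3/16 = 295.875
  yellow shrunken: 1578 × 1/16 = 98.625
χ² = Σ (O − E)² / E
  purple smooth: (890 − 887.625)² / 887.625 = 0.0064
  purple shrunken: (292 − 295.875)² / 295.875 = 0.0507
  yellow smooth: (298 − 295.875)² / 295.875 = 0.0153
  yellow shrunken: (98 − 98.625)² / 98.625 = 0.0040
χ² = 0.0064 + 0.0507 + 0.0153 + 0.0040 = 0.0764 ≈ 0.076
Degrees of freedom = 4 − 1 = 3; critical value at α = 0.1 is 6.251.
Since 0.076 < 6.251, we fail to reject the null hypothesis — the data are consistent with the 9:3:3:1 ratio.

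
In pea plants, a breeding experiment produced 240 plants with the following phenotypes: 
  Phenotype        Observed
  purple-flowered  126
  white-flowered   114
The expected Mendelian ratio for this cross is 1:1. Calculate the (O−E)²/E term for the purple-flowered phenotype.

0.300

Total ratio parts = 2. Expected numbers out of 240:
  purple-flowered: 240 × 1/2 = 120
  white-flowered: 240 × 1/2 = 120
Contribution of purple-flowered: (126 − 120)² / 120 = 0.3000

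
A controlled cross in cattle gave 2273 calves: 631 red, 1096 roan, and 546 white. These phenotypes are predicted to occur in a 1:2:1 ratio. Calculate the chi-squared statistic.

9.244

The 1:2:1 ratio has 4 parts, so with N = 2273 the expected counts are:
  red: 2273 × 1/4 = 568.25
  roan: 2273 × 2/4 = 1136.5
  white: 2273 × 1/4 = 568.25
χ² = Σ (O − E)² / E
  red: (631 − 568.25)² / 568.25 = 6.9293
  roan: (1096 − 1136.5)² / 1136.5 = 1.4432
  white: (546 − 568.25)² / 568.25 = 0.8712
χ² = 6.9293 + 1.4432 + 0.8712 = 9.2437 ≈ 9.244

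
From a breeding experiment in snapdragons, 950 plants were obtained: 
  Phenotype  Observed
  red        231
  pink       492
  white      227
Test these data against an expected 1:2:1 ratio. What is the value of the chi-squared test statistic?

1.251

The 1:2:1 ratio has 4 parts, so with N = 950 the expected counts are:
  red: 950 × 1/4 = 237.5
  pink: 950 × 2/4 = 475
  white: 950 × 1/4 = 237.5
χ² = Σ (O − E)² / E
  red: (231 − 237.5)² / 237.5 = 0.1779
  pink: (492 − 475)² / 475 = 0.6084
  white: (227 − 237.5)² / 237.5 = 0.4642
χ² = 0.1779 + 0.6084 + 0.4642 = 1.2505 ≈ 1.251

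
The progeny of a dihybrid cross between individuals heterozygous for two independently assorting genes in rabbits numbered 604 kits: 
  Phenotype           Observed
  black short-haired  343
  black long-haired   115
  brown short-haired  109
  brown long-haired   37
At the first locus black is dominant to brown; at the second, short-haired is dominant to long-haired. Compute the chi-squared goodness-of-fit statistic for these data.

A dihybrid F₂ with independent assortment and complete dominance at both loci gives a 9:3:3:1 phenotypic ratio.
Expected counts for N = 604 under a 9:3:3:1 ratio (total parts = 16):
  black short-haired: 604 × 9/16 = 339.75
  black long-haired: 604 × 3/16 = 113.25
  brown short-haired: 604 × 3/16 = 113.25
  brown long-haired: 604 × 1/16 = 37.75
χ² = Σ (O − E)² / E
  black short-haired: (343 − 339.75)² / 339.75 = 0.0311
  black long-haired: (115 − 113.25)² / 113.25 = 0.0270
  brown short-haired: (109 − 113.25)² / 113.25 = 0.1595
  brown long-haired: (37 − 37.75)² / 37.75 = 0.0149
χ² = 0.0311 + 0.0270 + 0.1595 + 0.0149 = 0.2325 ≈ 0.233

0.233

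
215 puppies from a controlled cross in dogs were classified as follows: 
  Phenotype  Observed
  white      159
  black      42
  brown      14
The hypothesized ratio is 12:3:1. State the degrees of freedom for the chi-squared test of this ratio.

2

A goodness-of-fit test with 3 phenotype classes has df = 3 − 1 = 2.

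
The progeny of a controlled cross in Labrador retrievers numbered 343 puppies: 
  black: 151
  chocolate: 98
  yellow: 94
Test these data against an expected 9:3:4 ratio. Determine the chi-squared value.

27.555

Expected counts for N = 343 under a 9:3:4 ratio (total parts = 16):
  black: 343 × 9/16 = 192.9375
  chocolate: 343 × 3/16 = 64.3125
  yellow: 343 × 4/16 = 85.75
χ² = Σ (O − E)² / E
  black: (151 − 192.9375)² / 192.9375 = 9.1157
  chocolate: (98 − 64.3125)² / 64.3125 = 17.6458
  yellow: (94 − 85.75)² / 85.75 = 0.7937
χ² = 9.1157 + 17.6458 + 0.7937 = 27.5552 ≈ 27.555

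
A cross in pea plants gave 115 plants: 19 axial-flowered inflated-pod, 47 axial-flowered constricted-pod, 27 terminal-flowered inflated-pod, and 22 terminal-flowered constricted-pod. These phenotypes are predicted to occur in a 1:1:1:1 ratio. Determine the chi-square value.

The 1:1:1:1 ratio has 4 parts, so with N = 115 the expected counts are:
  axial-flowered inflated-pod: 115 × 1/4 = 28.75
  axial-flowered constricted-pod: 115 × 1/4 = 28.75
  terminal-flowered inflated-pod: 115 × 1/4 = 28.75
  terminal-flowered constricted-pod: 115 × 1/4 = 28.75
χ² = Σ (O − E)² / E
  axial-flowered inflated-pod: (19 − 28.75)² / 28.75 = 3.3065
  axial-flowered constricted-pod: (47 − 28.75)² / 28.75 = 11.5848
  terminal-flowered inflated-pod: (27 − 28.75)² / 28.75 = 0.1065
  terminal-flowered constricted-pod: (22 − 28.75)² / 28.75 = 1.5848
χ² = 3.3065 + 11.5848 + 0.1065 + 1.5848 = 16.5826 ≈ 16.583

16.583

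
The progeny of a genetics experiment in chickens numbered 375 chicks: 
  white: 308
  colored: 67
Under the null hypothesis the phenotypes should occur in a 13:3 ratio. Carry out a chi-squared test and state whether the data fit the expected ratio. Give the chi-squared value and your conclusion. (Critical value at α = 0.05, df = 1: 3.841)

Under the 13:3 hypothesis (Σ ratio = 16, N = 375):
  white: 375 × 13/16 = 304.6875
  colored: 375 × 3/16 = 70.3125
χ² = Σ (O − E)² / E
  white: (308 − 304.6875)² / 304.6875 = 0.0360
  colored: (67 − 70.3125)² / 70.3125 = 0.1561
χ² = 0.0360 + 0.1561 = 0.1921 ≈ 0.192
Degrees of freedom = 2 − 1 = 1; critical value at α = 0.05 is 3.841.
Since 0.192 < 3.841, we fail to reject the null hypothesis — the data are consistent with the 13:3 ratio.

0.192; consistent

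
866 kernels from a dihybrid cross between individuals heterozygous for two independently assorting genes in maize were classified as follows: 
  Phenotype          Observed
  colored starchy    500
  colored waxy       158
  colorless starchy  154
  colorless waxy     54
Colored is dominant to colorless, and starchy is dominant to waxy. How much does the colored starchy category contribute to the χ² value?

A dihybrid F₂ with independent assortment and complete dominance at both loci gives a 9:3:3:1 phenotypic ratio.
Expected counts for N = 866 under a 9:3:3:1 ratio (total parts = 16):
  colored starchy: 866 × 9/16 = 487.125
  colored waxy: 866 × 3/16 = 162.375
  colorless starchy: 866 × 3/16 = 162.375
  colorless waxy: 866 × 1/16 = 54.125
Contribution of colored starchy: (500 − 487.125)² / 487.125 = 0.3403

0.340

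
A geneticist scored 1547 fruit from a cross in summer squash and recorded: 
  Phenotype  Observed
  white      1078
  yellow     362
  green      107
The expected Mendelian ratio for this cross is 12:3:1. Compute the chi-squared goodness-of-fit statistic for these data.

Expected counts for N = 1547 under a 12:3:1 ratio (total parts = 16):
  white: 1547 × 12/16 = 1160.25
  yellow: 1547 × 3/16 = 290.0625
  green: 1547 × 1/16 = 96.6875
χ² = Σ (O − E)² / E
  white: (1078 − 1160.25)² / 1160.25 = 5.8307
  yellow: (362 − 290.0625)² / 290.0625 = 17.8410
  green: (107 − 96.6875)² / 96.6875 = 1.0999
χ² = 5.8307 + 17.8410 + 1.0999 = 24.7716 ≈ 24.772

24.772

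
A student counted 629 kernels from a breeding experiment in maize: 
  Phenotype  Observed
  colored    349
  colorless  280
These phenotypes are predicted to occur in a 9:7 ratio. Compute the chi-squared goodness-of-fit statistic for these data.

0.150

Total ratio parts = 16. Expected numbers out of 629:
  colored: 629 × 9/16 = 353.8125
  colorless: 629 × 7/16 = 275.1875
χ² = Σ (O − E)² / E
  colored: (349 − 353.8125)² / 353.8125 = 0.0655
  colorless: (280 − 275.1875)² / 275.1875 = 0.0842
χ² = 0.0655 + 0.0842 = 0.1497 ≈ 0.150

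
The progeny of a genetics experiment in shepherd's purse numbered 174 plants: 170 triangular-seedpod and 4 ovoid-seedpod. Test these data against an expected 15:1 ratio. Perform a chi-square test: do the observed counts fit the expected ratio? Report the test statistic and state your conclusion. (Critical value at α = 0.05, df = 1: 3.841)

4.636; not consistent

Expected counts for N = 174 under a 15:1 ratio (total parts = 16):
  triangular-seedpod: 174 × 15/16 = 163.125
  ovoid-seedpod: 174 × 1/16 = 10.875
χ² = Σ (O − E)² / E
  triangular-seedpod: (170 − 163.125)² / 163.125 = 0.2898
  ovoid-seedpod: (4 − 10.875)² / 10.875 = 4.3463
χ² = 0.2898 + 4.3463 = 4.6361 ≈ 4.636
Degrees of freedom = 2 − 1 = 1; critical value at α = 0.05 is 3.841.
Since 4.636 > 3.841, we reject the null hypothesis — the data do not fit the 15:1 ratio.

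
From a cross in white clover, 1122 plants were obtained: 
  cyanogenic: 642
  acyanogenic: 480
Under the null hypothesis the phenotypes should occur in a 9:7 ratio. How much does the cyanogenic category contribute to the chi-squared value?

Expected counts for N = 1122 under a 9:7 ratio (total parts = 16):
  cyanogenic: 1122 × 9/16 = 631.125
  acyanogenic: 1122 × 7/16 = 490.875
Contribution of cyanogenic: (642 − 631.125)² / 631.125 = 0.1874

0.187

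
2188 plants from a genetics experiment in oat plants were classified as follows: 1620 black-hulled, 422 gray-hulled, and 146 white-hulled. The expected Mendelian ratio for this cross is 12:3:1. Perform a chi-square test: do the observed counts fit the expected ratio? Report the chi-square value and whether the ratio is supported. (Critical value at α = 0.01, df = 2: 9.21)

1.231; consistent

The 12:3:1 ratio has 16 parts, so with N = 2188 the expected counts are:
  black-hulled: 2188 × 12/16 = 1641
  gray-hulled: 2188 × 3/16 = 410.25
  white-hulled: 2188 × 1/16 = 136.75
χ² = Σ (O − E)² / E
  black-hulled: (1620 − 1641)² / 1641 = 0.2687
  gray-hulled: (422 − 410.25)² / 410.25 = 0.3365
  white-hulled: (146 − 136.75)² / 136.75 = 0.6257
χ² = 0.2687 + 0.3365 + 0.6257 = 1.2309 ≈ 1.231
Degrees of freedom = 3 − 1 = 2; critical value at α = 0.01 is 9.21.
Since 1.231 < 9.21, we fail to reject the null hypothesis — the data are consistent with the 12:3:1 ratio.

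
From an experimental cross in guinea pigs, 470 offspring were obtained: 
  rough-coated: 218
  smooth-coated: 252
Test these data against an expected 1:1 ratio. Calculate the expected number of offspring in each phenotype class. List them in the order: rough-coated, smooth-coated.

Expected counts for N = 470 under a 1:1 ratio (total parts = 2):
  rough-coated: 470 × 1/2 = 235
  smooth-coated: 470 × 1/2 = 235

235, 235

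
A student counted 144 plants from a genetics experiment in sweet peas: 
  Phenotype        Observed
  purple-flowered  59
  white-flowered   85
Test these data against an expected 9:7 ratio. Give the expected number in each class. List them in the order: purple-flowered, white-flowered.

81, 63

Expected counts for N = 144 under a 9:7 ratio (total parts = 16):
  purple-flowered: 144 × 9/16 = 81
  white-flowered: 144 × 7/16 = 63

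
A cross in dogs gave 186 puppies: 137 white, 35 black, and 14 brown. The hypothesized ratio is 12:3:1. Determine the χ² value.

Expected counts for N = 186 under a 12:3:1 ratio (total parts = 16):
  white: 186 × 12/16 = 139.5
  black: 186 × 3/16 = 34.875
  brown: 186 × 1/16 = 11.625
χ² = Σ (O − E)² / E
  white: (137 − 139.5)² / 139.5 = 0.0448
  black: (35 − 34.875)² / 34.875 = 0.0004
  brown: (14 − 11.625)² / 11.625 = 0.4852
χ² = 0.0448 + 0.0004 + 0.4852 = 0.5304 ≈ 0.530

0.530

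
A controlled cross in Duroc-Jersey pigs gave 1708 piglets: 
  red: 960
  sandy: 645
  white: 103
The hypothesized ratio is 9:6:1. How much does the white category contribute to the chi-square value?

0.132

Under the 9:6:1 hypothesis (Σ ratio = 16, N = 1708):
  red: 1708 × 9/16 = 960.75
  sandy: 1708 × 6/16 = 640.5
  white: 1708 × 1/16 = 106.75
Contribution of white: (103 − 106.75)² / 106.75 = 0.1317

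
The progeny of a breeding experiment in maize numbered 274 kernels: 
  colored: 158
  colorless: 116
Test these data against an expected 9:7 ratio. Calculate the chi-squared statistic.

0.223

Under the 9:7 hypothesis (Σ ratio = 16, N = 274):
  colored: 274 × 9/16 = 154.125
  colorless: 274 × 7/16 = 119.875
χ² = Σ (O − E)² / E
  colored: (158 − 154.125)² / 154.125 = 0.0974
  colorless: (116 − 119.875)² / 119.875 = 0.1253
χ² = 0.0974 + 0.1253 = 0.2227 ≈ 0.223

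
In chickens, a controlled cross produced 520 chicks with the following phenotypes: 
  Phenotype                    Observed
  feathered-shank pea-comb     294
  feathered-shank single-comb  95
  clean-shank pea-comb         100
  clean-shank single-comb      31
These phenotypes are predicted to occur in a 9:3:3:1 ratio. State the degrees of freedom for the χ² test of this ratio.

3

A goodness-of-fit test with 4 phenotype classes has df = 4 − 1 = 3.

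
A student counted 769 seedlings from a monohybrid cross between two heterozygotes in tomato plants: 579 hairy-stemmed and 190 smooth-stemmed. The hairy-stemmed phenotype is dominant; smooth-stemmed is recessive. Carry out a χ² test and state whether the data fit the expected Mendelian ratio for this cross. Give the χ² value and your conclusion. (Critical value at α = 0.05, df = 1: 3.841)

0.035; consistent

For a monohybrid cross between heterozygotes with complete dominance, the expected phenotypic ratio is 3:1.
Total ratio parts = 4. Expected numbers out of 769:
  hairy-stemmed: 769 × 3/4 = 576.75
  smooth-stemmed: 769 × 1/4 = 192.25
χ² = Σ (O − E)² / E
  hairy-stemmed: (579 − 576.75)² / 576.75 = 0.0088
  smooth-stemmed: (190 − 192.25)² / 192.25 = 0.0263
χ² = 0.0088 + 0.0263 = 0.0351 ≈ 0.035
Degrees of freedom = 2 − 1 = 1; critical value at α = 0.05 is 3.841.
Since 0.035 < 3.841, we fail to reject the null hypothesis — the data are consistent with the 3:1 ratio.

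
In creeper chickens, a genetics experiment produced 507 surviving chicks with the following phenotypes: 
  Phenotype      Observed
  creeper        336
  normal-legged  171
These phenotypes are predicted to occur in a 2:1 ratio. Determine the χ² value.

Total ratio parts = 3. Expected numbers out of 507:
  creeper: 507 × 2/3 = 338
  normal-legged: 507 × 1/3 = 169
χ² = Σ (O − E)² / E
  creeper: (336 − 338)² / 338 = 0.0118
  normal-legged: (171 − 169)² / 169 = 0.0237
χ² = 0.0118 + 0.0237 = 0.0355 ≈ 0.036

0.036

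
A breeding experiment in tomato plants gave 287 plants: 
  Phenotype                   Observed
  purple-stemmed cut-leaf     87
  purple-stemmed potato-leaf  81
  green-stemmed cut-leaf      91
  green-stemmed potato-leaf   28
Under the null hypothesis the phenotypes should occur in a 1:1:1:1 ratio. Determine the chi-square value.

36.275

Expected counts for N = 287 under a 1:1:1:1 ratio (total parts = 4):
  purple-stemmed cut-leaf: 287 × 1/4 = 71.75
  purple-stemmed potato-leaf: 287 × 1/4 = 71.75
  green-stemmed cut-leaf: 287 × 1/4 = 71.75
  green-stemmed potato-leaf: 287 × 1/4 = 71.75
χ² = Σ (O − E)² / E
  purple-stemmed cut-leaf: (87 − 71.75)² / 71.75 = 3.2413
  purple-stemmed potato-leaf: (81 − 71.75)² / 71.75 = 1.1925
  green-stemmed cut-leaf: (91 − 71.75)² / 71.75 = 5.1646
  green-stemmed potato-leaf: (28 − 71.75)² / 71.75 = 26.6768
χ² = 3.2413 + 1.1925 + 5.1646 + 26.6768 = 36.2752 ≈ 36.275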